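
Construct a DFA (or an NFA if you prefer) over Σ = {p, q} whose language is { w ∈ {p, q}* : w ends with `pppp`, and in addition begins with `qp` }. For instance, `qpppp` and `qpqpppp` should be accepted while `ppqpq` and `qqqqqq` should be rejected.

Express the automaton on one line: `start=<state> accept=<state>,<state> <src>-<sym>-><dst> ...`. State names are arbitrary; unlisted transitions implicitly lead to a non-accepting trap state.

Run two small machines in parallel and take their product. The first has 5 states tracking how much of the suffix `pppp` has currently been matched; the second has 4 states tracking whether the input so far still matches the prefix `qp`. A product state is a pair (one from each), accepting exactly when both do. After merging equivalent states the machine shrinks.
        p   q  
>  s0   s1  s2 
   s1   s1  s1 
   s2   s3  s1 
   s3   s4  s5 
   s4   s6  s5 
   s5   s3  s5 
   s6   s7  s5 
 * s7   s7  s5 
(> = start, * = accepting)

start=s0 accept=s7 s0-p->s1 s0-q->s2 s1-p->s1 s1-q->s1 s2-p->s3 s2-q->s1 s3-p->s4 s3-q->s5 s4-p->s6 s4-q->s5 s5-p->s3 s5-q->s5 s6-p->s7 s6-q->s5 s7-p->s7 s7-q->s5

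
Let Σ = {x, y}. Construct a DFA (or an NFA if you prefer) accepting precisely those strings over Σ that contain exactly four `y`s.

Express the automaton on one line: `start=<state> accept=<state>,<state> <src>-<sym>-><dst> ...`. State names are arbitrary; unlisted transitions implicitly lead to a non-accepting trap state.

Only the number of `y`s matters, and only up to 5. Make a chain q0 → q1 → q2 → q3 → q4 → q5 advanced by each `y` (with q5 absorbing); every other symbol self-loops. The accepting set is {q4}.
        x   y  
>  q0   q0  q1 
   q1   q1  q2 
   q2   q2  q3 
   q3   q3  q4 
 * q4   q4  q5 
   q5   q5  q5 
(> = start, * = accepting)

start=q0 accept=q4 q0-x->q0 q0-y->q1 q1-x->q1 q1-y->q2 q2-x->q2 q2-y->q3 q3-x->q3 q3-y->q4 q4-x->q4 q4-y->q5 q5-x->q5 q5-y->q5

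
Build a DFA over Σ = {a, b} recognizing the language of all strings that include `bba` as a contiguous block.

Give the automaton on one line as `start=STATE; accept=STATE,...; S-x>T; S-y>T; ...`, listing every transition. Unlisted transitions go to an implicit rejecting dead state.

start=s0; accept=s3; s0-a>s0; s0-b>s1; s1-a>s0; s1-b>s2; s2-a>s3; s2-b>s2; s3-a>s3; s3-b>s3

Track how much of `bba` has been matched so far: state s0 is no progress, s3 is the absorbing accept state reached once `bba` has occurred. Intermediate states record partial matches; on a mismatch, fall back to the longest reusable overlap.
4 states suffice.
        a   b  
>  s0   s0  s1 
   s1   s0  s2 
   s2   s3  s2 
 * s3   s3  s3 
(> = start, * = accepting)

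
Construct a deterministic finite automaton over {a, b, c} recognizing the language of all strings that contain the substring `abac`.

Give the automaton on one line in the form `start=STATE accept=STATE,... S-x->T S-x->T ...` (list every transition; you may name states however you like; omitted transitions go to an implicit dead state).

start=s0 accept=s4 s0-a->s1 s0-b->s0 s0-c->s0 s1-a->s1 s1-b->s2 s1-c->s0 s2-a->s3 s2-b->s0 s2-c->s0 s3-a->s1 s3-b->s2 s3-c->s4 s4-a->s4 s4-b->s4 s4-c->s4

States s0..s3 record the length of the longest prefix of `abac` that matches the current input suffix. Reaching s4 means `abac` has been seen, and we stay there forever. Accept from s4.
With 5 states:
        a   b   c  
>  s0   s1  s0  s0 
   s1   s1  s2  s0 
   s2   s3  s0  s0 
   s3   s1  s2  s4 
 * s4   s4  s4  s4 
(> = start, * = accepting)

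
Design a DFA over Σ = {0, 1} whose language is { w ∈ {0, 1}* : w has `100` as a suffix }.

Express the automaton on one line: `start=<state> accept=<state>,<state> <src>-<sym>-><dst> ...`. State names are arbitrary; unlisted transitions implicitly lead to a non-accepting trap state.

start=q0 accept=q3 q0-0->q0 q0-1->q1 q1-0->q2 q1-1->q1 q2-0->q3 q2-1->q1 q3-0->q0 q3-1->q1

Let each state record the length of the longest suffix of the input read so far that is also a prefix of `100`. q1 means the last symbol is `1`; q2 means the last 2 symbols are `10`; q3 means the last 3 symbols are `100`. Accept only at q3, where the string currently ends in `100`.
With 4 states:
        0   1  
>  q0   q0  q1 
   q1   q2  q1 
   q2   q3  q1 
 * q3   q0  q1 
(> = start, * = accepting)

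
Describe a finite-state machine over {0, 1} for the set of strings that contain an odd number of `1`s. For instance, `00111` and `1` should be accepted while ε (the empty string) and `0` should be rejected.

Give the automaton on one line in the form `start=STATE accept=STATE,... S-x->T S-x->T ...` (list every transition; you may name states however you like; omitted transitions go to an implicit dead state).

start=S0 accept=S1 S0-0->S0 S0-1->S1 S1-0->S1 S1-1->S0

Keep the running count of `1`s modulo 2: each `1` advances along the cycle S0 → S1 → S0 while other symbols loop. Accept at S1.
2 states suffice.
        0   1  
>  S0   S0  S1 
 * S1   S1  S0 
(> = start, * = accepting)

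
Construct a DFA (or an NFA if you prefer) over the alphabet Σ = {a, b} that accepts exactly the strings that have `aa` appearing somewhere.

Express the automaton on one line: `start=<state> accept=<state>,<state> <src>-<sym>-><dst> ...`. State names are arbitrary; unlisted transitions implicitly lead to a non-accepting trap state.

start=s0 accept=s2 s0-a->s1 s0-b->s0 s1-a->s2 s1-b->s0 s2-a->s2 s2-b->s2

States s0..s1 record the length of the longest prefix of `aa` that matches the current input suffix. Reaching s2 means `aa` has been seen, and we stay there forever. Accept from s2.
3 states suffice.
        a   b  
>  s0   s1  s0 
   s1   s2  s0 
 * s2   s2  s2 
(> = start, * = accepting)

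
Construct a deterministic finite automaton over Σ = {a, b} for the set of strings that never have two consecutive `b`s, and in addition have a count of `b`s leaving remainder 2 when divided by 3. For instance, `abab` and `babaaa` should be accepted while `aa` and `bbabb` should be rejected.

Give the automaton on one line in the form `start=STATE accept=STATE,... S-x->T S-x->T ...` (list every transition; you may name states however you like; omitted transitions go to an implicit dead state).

start=q0 accept=q4,q6 q0-a->q0 q0-b->q1 q1-a->q2 q1-b->q3 q2-a->q2 q2-b->q4 q3-a->q3 q3-b->q5 q4-a->q6 q4-b->q5 q5-a->q5 q5-b->q7 q6-a->q6 q6-b->q8 q7-a->q7 q7-b->q3 q8-a->q0 q8-b->q7

Handle the two conditions separately and then intersect. The first has 3 states tracking partial matches of the forbidden pattern `bb`; the second has 3 states tracking the count of `b`s modulo 3. A product state is a pair (one from each), accepting exactly when both do.
        a   b  
>  q0   q0  q1 
   q1   q2  q3 
   q2   q2  q4 
   q3   q3  q5 
 * q4   q6  q5 
   q5   q5  q7 
 * q6   q6  q8 
   q7   q7  q3 
   q8   q0  q7 
(> = start, * = accepting)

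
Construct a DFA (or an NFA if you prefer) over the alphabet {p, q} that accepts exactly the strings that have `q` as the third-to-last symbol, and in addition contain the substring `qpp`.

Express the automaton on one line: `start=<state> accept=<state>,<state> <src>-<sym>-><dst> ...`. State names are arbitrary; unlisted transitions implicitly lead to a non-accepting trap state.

start=S0 accept=S11,S19,S20,S21 S0-p->S1 S0-q->S2 S1-p->S3 S1-q->S4 S2-p->S5 S2-q->S6 S3-p->S7 S3-q->S8 S4-p->S9 S4-q->S10 S5-p->S11 S5-q->S12 S6-p->S13 S6-q->S14 S7-p->S7 S7-q->S8 S8-p->S9 S8-q->S10 S9-p->S11 S9-q->S12 S10-p->S13 S10-q->S14 S11-p->S15 S11-q->S16 S12-p->S9 S12-q->S10 S13-p->S11 S13-q->S12 S14-p->S13 S14-q->S14 S15-p->S15 S15-q->S16 S16-p->S17 S16-q->S18 S17-p->S11 S17-q->S19 S18-p->S20 S18-q->S21 S19-p->S17 S19-q->S18 S20-p->S11 S20-q->S19 S21-p->S20 S21-q->S21

Build one automaton per condition and run them in lockstep. One (15 states) tracks the last 3 symbols read; the other (4 states) tracks whether and how much of `qpp` has been seen. Each combined state is a pair, one component from each; accept when both components accept.
A 22-state machine:
          p    q  
>  S0     S1   S2 
   S1     S3   S4 
   S2     S5   S6 
   S3     S7   S8 
   S4     S9  S10 
   S5    S11  S12 
   S6    S13  S14 
   S7     S7   S8 
   S8     S9  S10 
   S9    S11  S12 
   S10   S13  S14 
 * S11   S15  S16 
   S12    S9  S10 
   S13   S11  S12 
   S14   S13  S14 
   S15   S15  S16 
   S16   S17  S18 
   S17   S11  S19 
   S18   S20  S21 
 * S19   S17  S18 
 * S20   S11  S19 
 * S21   S20  S21 
(> = start, * = accepting)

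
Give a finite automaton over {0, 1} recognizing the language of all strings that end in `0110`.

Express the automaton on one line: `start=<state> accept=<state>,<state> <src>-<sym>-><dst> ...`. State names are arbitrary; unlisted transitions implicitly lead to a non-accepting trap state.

start=s0 accept=s4 s0-0->s1 s0-1->s0 s1-0->s1 s1-1->s2 s2-0->s1 s2-1->s3 s3-0->s4 s3-1->s0 s4-0->s1 s4-1->s2

Remember how much of `0110` the current input suffix matches. State s0 means no match yet; s1 means the last symbol is `0`; s2 means the last 2 symbols are `01`; s3 means the last 3 symbols are `011`; s4 means the last 4 symbols are `0110`. Only s4 accepts. On a mismatch, fall back to the longest proper suffix that is still a prefix of `0110`.
A 5-state machine:
        0   1  
>  s0   s1  s0 
   s1   s1  s2 
   s2   s1  s3 
   s3   s4  s0 
 * s4   s1  s2 
(> = start, * = accepting)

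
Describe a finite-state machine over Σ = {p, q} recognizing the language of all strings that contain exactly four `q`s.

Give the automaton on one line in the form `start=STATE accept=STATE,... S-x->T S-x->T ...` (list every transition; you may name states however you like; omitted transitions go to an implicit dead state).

Only the number of `q`s matters, and only up to 5. Make a chain S0 → S1 → S2 → S3 → S4 → S5 advanced by each `q` (with S5 absorbing); every other symbol self-loops. The accepting set is {S4}.
6 states suffice.
        p   q  
>  S0   S0  S1 
   S1   S1  S2 
   S2   S2  S3 
   S3   S3  S4 
 * S4   S4  S5 
   S5   S5  S5 
(> = start, * = accepting)

start=S0 accept=S4 S0-p->S0 S0-q->S1 S1-p->S1 S1-q->S2 S2-p->S2 S2-q->S3 S3-p->S3 S3-q->S4 S4-p->S4 S4-q->S5 S5-p->S5 S5-q->S5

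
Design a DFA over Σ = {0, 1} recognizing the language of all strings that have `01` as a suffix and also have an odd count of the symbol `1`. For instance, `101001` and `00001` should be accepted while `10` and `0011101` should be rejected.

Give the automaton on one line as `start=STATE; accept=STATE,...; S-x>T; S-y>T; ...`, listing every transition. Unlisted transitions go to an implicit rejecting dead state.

Handle the two conditions separately and then intersect. The first has 3 states tracking how much of the suffix `01` has currently been matched; the second has 2 states tracking the count of `1`s modulo 2. A product state is a pair (one from each), accepting exactly when both do. After merging equivalent states the machine shrinks.
A 4-state machine:
       0  1 
>  A   B  C 
   B   B  D 
   C   C  A 
 * D   C  A 
(> = start, * = accepting)

start=A; accept=D; A-0>B; A-1>C; B-0>B; B-1>D; C-0>C; C-1>A; D-0>C; D-1>A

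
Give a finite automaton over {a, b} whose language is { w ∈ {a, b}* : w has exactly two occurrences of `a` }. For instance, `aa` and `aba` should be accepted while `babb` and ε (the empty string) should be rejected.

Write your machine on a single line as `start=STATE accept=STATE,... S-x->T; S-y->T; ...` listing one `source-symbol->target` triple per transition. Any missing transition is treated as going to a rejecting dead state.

Only the number of `a`s matters, and only up to 3. Make a chain q0 → q1 → q2 → q3 advanced by each `a` (with q3 absorbing); every other symbol self-loops. The accepting set is {q2}.
4 states suffice.
        a   b  
>  q0   q1  q0 
   q1   q2  q1 
 * q2   q3  q2 
   q3   q3  q3 
(> = start, * = accepting)

start=q0; accept=q2; q0-a->q1; q0-b->q0; q1-a->q2; q1-b->q1; q2-a->q3; q2-b->q2; q3-a->q3; q3-b->q3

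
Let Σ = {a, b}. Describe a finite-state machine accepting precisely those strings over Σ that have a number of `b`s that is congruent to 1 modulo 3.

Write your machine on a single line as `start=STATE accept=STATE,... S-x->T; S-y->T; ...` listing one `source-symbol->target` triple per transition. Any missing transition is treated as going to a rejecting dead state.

start=S0; accept=S1; S0-a->S0; S0-b->S1; S1-a->S1; S1-b->S2; S2-a->S2; S2-b->S0

Keep the running count of `b`s modulo 3: each `b` advances along the cycle S0 → S1 → S2 → S0 while other symbols loop. Accept at S1.
A 3-state machine:
        a   b  
>  S0   S0  S1 
 * S1   S1  S2 
   S2   S2  S0 
(> = start, * = accepting)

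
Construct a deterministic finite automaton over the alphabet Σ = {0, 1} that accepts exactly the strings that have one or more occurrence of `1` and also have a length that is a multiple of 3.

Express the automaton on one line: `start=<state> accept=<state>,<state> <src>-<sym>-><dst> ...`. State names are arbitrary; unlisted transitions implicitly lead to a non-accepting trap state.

start=q0 accept=q6,q7 q0-0->q1 q0-1->q2 q1-0->q3 q1-1->q4 q2-0->q4 q2-1->q5 q3-0->q0 q3-1->q6 q4-0->q6 q4-1->q7 q5-0->q7 q5-1->q7 q6-0->q2 q6-1->q8 q7-0->q8 q7-1->q8 q8-0->q5 q8-1->q5

Handle the two conditions separately and then intersect. The first has 3 states tracking the count of `1`s, saturating at 2; the second has 3 states tracking the input length modulo 3. A product state is a pair (one from each), accepting exactly when both do.
With 9 states:
        0   1  
>  q0   q1  q2 
   q1   q3  q4 
   q2   q4  q5 
   q3   q0  q6 
   q4   q6  q7 
   q5   q7  q7 
 * q6   q2  q8 
 * q7   q8  q8 
   q8   q5  q5 
(> = start, * = accepting)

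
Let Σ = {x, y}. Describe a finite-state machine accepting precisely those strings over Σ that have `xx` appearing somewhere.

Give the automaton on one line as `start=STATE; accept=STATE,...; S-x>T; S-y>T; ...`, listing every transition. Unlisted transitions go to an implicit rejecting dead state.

start=q0; accept=q2; q0-x>q1; q0-y>q0; q1-x>q2; q1-y>q0; q2-x>q2; q2-y>q2

States q0..q1 record the length of the longest prefix of `xx` that matches the current input suffix. Reaching q2 means `xx` has been seen, and we stay there forever. Accept from q2.
        x   y  
>  q0   q1  q0 
   q1   q2  q0 
 * q2   q2  q2 
(> = start, * = accepting)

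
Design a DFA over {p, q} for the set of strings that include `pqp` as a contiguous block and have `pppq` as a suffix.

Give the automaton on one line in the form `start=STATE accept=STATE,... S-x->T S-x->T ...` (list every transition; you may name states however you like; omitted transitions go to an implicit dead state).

start=A accept=H A-p->B A-q->A B-p->B B-q->C C-p->D C-q->A D-p->E D-q->F E-p->G E-q->F F-p->D F-q->F G-p->G G-q->H H-p->D H-q->F

Handle the two conditions separately and then intersect. The first has 4 states tracking whether and how much of `pqp` has been seen; the second has 5 states tracking how much of the suffix `pppq` has currently been matched. A product state is a pair (one from each), accepting exactly when both do. After merging equivalent states the machine shrinks.
An 8-state machine:
       p  q 
>  A   B  A 
   B   B  C 
   C   D  A 
   D   E  F 
   E   G  F 
   F   D  F 
   G   G  H 
 * H   D  F 
(> = start, * = accepting)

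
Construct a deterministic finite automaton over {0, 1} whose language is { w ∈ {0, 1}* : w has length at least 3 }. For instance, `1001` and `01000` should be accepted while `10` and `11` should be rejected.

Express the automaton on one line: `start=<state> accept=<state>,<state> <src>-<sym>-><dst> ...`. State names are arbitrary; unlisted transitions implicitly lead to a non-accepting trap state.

start=A accept=D,E A-0->B A-1->B B-0->C B-1->C C-0->D C-1->D D-0->E D-1->E E-0->E E-1->E

We only need to distinguish lengths 0, 1, …, 3, and '>3'. Chain A → B → C → D → E on every symbol, with E looping. Accepting states: {D, E}.
With 5 states:
       0  1 
>  A   B  B 
   B   C  C 
   C   D  D 
 * D   E  E 
 * E   E  E 
(> = start, * = accepting)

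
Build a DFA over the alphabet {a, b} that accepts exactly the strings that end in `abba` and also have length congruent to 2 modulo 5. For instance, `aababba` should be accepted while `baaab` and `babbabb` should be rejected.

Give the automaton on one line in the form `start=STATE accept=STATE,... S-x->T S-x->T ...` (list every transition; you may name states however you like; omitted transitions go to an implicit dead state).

Handle the two conditions separately and then intersect. The first has 5 states tracking how much of the suffix `abba` has currently been matched; the second has 5 states tracking the input length modulo 5. A product state is a pair (one from each), accepting exactly when both do. Minimizing collapses redundant product states.
A 9-state machine:
        a   b  
>  q0   q1  q1 
   q1   q2  q2 
   q2   q3  q3 
   q3   q4  q5 
   q4   q0  q6 
   q5   q0  q0 
   q6   q1  q7 
   q7   q8  q2 
 * q8   q3  q3 
(> = start, * = accepting)

start=q0 accept=q8 q0-a->q1 q0-b->q1 q1-a->q2 q1-b->q2 q2-a->q3 q2-b->q3 q3-a->q4 q3-b->q5 q4-a->q0 q4-b->q6 q5-a->q0 q5-b->q0 q6-a->q1 q6-b->q7 q7-a->q8 q7-b->q2 q8-a->q3 q8-b->q3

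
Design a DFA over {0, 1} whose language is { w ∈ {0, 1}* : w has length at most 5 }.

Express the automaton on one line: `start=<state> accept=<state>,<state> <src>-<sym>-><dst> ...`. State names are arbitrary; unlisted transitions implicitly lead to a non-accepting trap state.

start=q0 accept=q0,q1,q2,q3,q4,q5 q0-0->q1 q0-1->q1 q1-0->q2 q1-1->q2 q2-0->q3 q2-1->q3 q3-0->q4 q3-1->q4 q4-0->q5 q4-1->q5 q5-0->q6 q5-1->q6 q6-0->q6 q6-1->q6

We only need to distinguish lengths 0, 1, …, 5, and '>5'. Chain q0 → q1 → q2 → q3 → q4 → q5 → q6 on every symbol, with q6 looping. Accepting states: {q0, q1, q2, q3, q4, q5}.
With 7 states:
        0   1  
>* q0   q1  q1 
 * q1   q2  q2 
 * q2   q3  q3 
 * q3   q4  q4 
 * q4   q5  q5 
 * q5   q6  q6 
   q6   q6  q6 
(> = start, * = accepting)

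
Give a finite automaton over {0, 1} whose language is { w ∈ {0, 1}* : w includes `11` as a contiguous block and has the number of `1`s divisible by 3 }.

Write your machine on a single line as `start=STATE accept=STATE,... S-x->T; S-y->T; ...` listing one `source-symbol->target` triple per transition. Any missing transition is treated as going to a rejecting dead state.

start=S0; accept=S5; S0-0->S0; S0-1->S1; S1-0->S2; S1-1->S3; S2-0->S2; S2-1->S4; S3-0->S3; S3-1->S5; S4-0->S6; S4-1->S5; S5-0->S5; S5-1->S7; S6-0->S6; S6-1->S8; S7-0->S7; S7-1->S3; S8-0->S0; S8-1->S7

Run two small machines in parallel and take their product. The first has 3 states tracking whether and how much of `11` has been seen; the second has 3 states tracking the count of `1`s modulo 3. A product state is a pair (one from each), accepting exactly when both do.
With 9 states:
        0   1  
>  S0   S0  S1 
   S1   S2  S3 
   S2   S2  S4 
   S3   S3  S5 
   S4   S6  S5 
 * S5   S5  S7 
   S6   S6  S8 
   S7   S7  S3 
   S8   S0  S7 
(> = start, * = accepting)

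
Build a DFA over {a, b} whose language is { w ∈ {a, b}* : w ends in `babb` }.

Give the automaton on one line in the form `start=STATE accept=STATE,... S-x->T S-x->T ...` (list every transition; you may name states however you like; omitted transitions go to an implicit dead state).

Remember how much of `babb` the current input suffix matches. State s0 means no match yet; s1 means the last symbol is `b`; s2 means the last 2 symbols are `ba`; s3 means the last 3 symbols are `bab`; s4 means the last 4 symbols are `babb`. Only s4 accepts. On a mismatch, fall back to the longest proper suffix that is still a prefix of `babb`.
A 5-state machine:
        a   b  
>  s0   s0  s1 
   s1   s2  s1 
   s2   s0  s3 
   s3   s2  s4 
 * s4   s2  s1 
(> = start, * = accepting)

start=s0 accept=s4 s0-a->s0 s0-b->s1 s1-a->s2 s1-b->s1 s2-a->s0 s2-b->s3 s3-a->s2 s3-b->s4 s4-a->s2 s4-b->s1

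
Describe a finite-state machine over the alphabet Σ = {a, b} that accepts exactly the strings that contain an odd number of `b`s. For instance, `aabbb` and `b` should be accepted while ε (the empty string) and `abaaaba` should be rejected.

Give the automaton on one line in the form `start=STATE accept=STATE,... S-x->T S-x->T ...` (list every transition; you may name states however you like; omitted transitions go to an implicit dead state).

Keep the running count of `b`s modulo 2: each `b` advances along the cycle S0 → S1 → S0 while other symbols loop. Accept at S1.
        a   b  
>  S0   S0  S1 
 * S1   S1  S0 
(> = start, * = accepting)

start=S0 accept=S1 S0-a->S0 S0-b->S1 S1-a->S1 S1-b->S0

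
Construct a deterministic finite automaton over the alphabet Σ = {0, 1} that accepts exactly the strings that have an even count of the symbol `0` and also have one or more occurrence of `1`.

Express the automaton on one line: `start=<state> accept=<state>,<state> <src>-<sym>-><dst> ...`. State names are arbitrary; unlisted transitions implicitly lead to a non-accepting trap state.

Run two small machines in parallel and take their product. The first has 2 states tracking the count of `0`s modulo 2; the second has 3 states tracking the count of `1`s, saturating at 2. A product state is a pair (one from each), accepting exactly when both do. Minimizing collapses redundant product states.
        0   1  
>  s0   s1  s2 
   s1   s0  s3 
 * s2   s3  s2 
   s3   s2  s3 
(> = start, * = accepting)

start=s0 accept=s2 s0-0->s1 s0-1->s2 s1-0->s0 s1-1->s3 s2-0->s3 s2-1->s2 s3-0->s2 s3-1->s3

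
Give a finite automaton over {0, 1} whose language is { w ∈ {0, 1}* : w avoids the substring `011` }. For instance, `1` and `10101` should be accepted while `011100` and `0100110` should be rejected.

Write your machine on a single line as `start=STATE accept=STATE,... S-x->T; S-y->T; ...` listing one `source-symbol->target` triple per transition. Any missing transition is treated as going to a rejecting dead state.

start=q0; accept=q0,q1,q2; q0-0->q1; q0-1->q0; q1-0->q1; q1-1->q2; q2-0->q1; q2-1->q3; q3-0->q3; q3-1->q3

This is the complement of 'contains `011`'. Use the same substring-matching states — q0 through q3 holding how much of `011` has just been matched — but flip the accepting set: everything except the trap q3 accepts.
        0   1  
>* q0   q1  q0 
 * q1   q1  q2 
 * q2   q1  q3 
   q3   q3  q3 
(> = start, * = accepting)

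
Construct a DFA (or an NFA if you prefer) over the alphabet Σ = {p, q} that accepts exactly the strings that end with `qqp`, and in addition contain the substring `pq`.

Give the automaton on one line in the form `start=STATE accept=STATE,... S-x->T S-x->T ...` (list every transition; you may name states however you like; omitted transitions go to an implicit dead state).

start=s0 accept=s4 s0-p->s1 s0-q->s0 s1-p->s1 s1-q->s2 s2-p->s1 s2-q->s3 s3-p->s4 s3-q->s3 s4-p->s1 s4-q->s2

Run two small machines in parallel and take their product. The first has 4 states tracking how much of the suffix `qqp` has currently been matched; the second has 3 states tracking whether and how much of `pq` has been seen. A product state is a pair (one from each), accepting exactly when both do. Minimizing collapses redundant product states.
        p   q  
>  s0   s1  s0 
   s1   s1  s2 
   s2   s1  s3 
   s3   s4  s3 
 * s4   s1  s2 
(> = start, * = accepting)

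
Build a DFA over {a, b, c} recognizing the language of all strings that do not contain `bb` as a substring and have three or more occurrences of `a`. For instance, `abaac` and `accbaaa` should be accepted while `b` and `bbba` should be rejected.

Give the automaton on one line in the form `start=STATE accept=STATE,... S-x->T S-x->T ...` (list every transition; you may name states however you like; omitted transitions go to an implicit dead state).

start=q0 accept=q6,q8 q0-a->q1 q0-b->q2 q0-c->q0 q1-a->q3 q1-b->q4 q1-c->q1 q2-a->q1 q2-b->q5 q2-c->q0 q3-a->q6 q3-b->q7 q3-c->q3 q4-a->q3 q4-b->q5 q4-c->q1 q5-a->q5 q5-b->q5 q5-c->q5 q6-a->q6 q6-b->q8 q6-c->q6 q7-a->q6 q7-b->q5 q7-c->q3 q8-a->q6 q8-b->q5 q8-c->q6

Run two small machines in parallel and take their product. The first has 3 states tracking partial matches of the forbidden pattern `bb`; the second has 5 states tracking the count of `a`s, saturating at 4. A product state is a pair (one from each), accepting exactly when both do. Minimizing collapses redundant product states.
With 9 states:
        a   b   c  
>  q0   q1  q2  q0 
   q1   q3  q4  q1 
   q2   q1  q5  q0 
   q3   q6  q7  q3 
   q4   q3  q5  q1 
   q5   q5  q5  q5 
 * q6   q6  q8  q6 
   q7   q6  q5  q3 
 * q8   q6  q5  q6 
(> = start, * = accepting)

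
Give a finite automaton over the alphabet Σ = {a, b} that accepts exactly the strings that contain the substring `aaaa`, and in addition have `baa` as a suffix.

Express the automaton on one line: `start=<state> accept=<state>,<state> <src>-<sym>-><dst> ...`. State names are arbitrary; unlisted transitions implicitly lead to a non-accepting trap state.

start=S0 accept=S7 S0-a->S1 S0-b->S0 S1-a->S2 S1-b->S0 S2-a->S3 S2-b->S0 S3-a->S4 S3-b->S0 S4-a->S4 S4-b->S5 S5-a->S6 S5-b->S5 S6-a->S7 S6-b->S5 S7-a->S4 S7-b->S5

Run two small machines in parallel and take their product. The first has 5 states tracking whether and how much of `aaaa` has been seen; the second has 4 states tracking how much of the suffix `baa` has currently been matched. A product state is a pair (one from each), accepting exactly when both do. Minimizing collapses redundant product states.
With 8 states:
        a   b  
>  S0   S1  S0 
   S1   S2  S0 
   S2   S3  S0 
   S3   S4  S0 
   S4   S4  S5 
   S5   S6  S5 
   S6   S7  S5 
 * S7   S4  S5 
(> = start, * = accepting)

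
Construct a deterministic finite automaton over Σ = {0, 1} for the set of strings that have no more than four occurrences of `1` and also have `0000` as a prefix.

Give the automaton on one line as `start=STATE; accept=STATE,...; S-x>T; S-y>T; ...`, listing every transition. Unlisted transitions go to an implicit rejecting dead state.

start=A; accept=F,G,H,I,J; A-0>B; A-1>C; B-0>D; B-1>C; C-0>C; C-1>C; D-0>E; D-1>C; E-0>F; E-1>C; F-0>F; F-1>G; G-0>G; G-1>H; H-0>H; H-1>I; I-0>I; I-1>J; J-0>J; J-1>C

Handle the two conditions separately and then intersect. One (6 states) tracks the count of `1`s, saturating at 5; the other (6 states) tracks whether the input so far still matches the prefix `0000`. Each combined state is a pair, one component from each; accept when both components accept. Minimizing collapses redundant product states.
With 10 states:
       0  1 
>  A   B  C 
   B   D  C 
   C   C  C 
   D   E  C 
   E   F  C 
 * F   F  G 
 * G   G  H 
 * H   H  I 
 * I   I  J 
 * J   J  C 
(> = start, * = accepting)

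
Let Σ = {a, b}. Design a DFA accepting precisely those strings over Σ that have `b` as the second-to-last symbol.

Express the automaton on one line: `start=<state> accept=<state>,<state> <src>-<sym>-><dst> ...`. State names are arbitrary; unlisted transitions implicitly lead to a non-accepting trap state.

A DFA must remember the last 2 symbols (since which symbol is second-to-last isn't known until the input ends). Use one state per possible window of the last ≤2 symbols; accept from those whose window starts with `b`.
A 7-state machine:
        a   b  
>  s0   s1  s2 
   s1   s3  s4 
   s2   s5  s6 
   s3   s3  s4 
   s4   s5  s6 
 * s5   s3  s4 
 * s6   s5  s6 
(> = start, * = accepting)

start=s0 accept=s5,s6 s0-a->s1 s0-b->s2 s1-a->s3 s1-b->s4 s2-a->s5 s2-b->s6 s3-a->s3 s3-b->s4 s4-a->s5 s4-b->s6 s5-a->s3 s5-b->s4 s6-a->s5 s6-b->s6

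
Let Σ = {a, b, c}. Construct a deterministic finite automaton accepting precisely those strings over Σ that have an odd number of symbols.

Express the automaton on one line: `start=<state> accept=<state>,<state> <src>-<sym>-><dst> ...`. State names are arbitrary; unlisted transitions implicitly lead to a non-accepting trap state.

start=q0 accept=q1 q0-a->q1 q0-b->q1 q0-c->q1 q1-a->q0 q1-b->q0 q1-c->q0

Only the length mod 2 matters, so use a 2-cycle: from any state, every input symbol moves to the next state, wrapping q1 back to q0. Mark q1 accepting.
A 2-state machine:
        a   b   c  
>  q0   q1  q1  q1 
 * q1   q0  q0  q0 
(> = start, * = accepting)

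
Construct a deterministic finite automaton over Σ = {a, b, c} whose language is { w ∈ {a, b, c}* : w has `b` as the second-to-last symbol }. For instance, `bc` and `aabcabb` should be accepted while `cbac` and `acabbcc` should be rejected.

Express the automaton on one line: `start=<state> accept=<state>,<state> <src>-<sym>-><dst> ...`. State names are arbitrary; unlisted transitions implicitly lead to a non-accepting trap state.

Because acceptance depends on a position counted from the end, the machine has to buffer the most recent 2 symbols. Make each state the string of the last up-to-2 symbols read; on input `x` shift the window left and append `x`. Accept when the buffered window has length 2 and begins with `b`.
          a    b    c  
>  q0     q1   q2   q3 
   q1     q4   q5   q6 
   q2     q7   q8   q9 
   q3    q10  q11  q12 
   q4     q4   q5   q6 
   q5     q7   q8   q9 
   q6    q10  q11  q12 
 * q7     q4   q5   q6 
 * q8     q7   q8   q9 
 * q9    q10  q11  q12 
   q10    q4   q5   q6 
   q11    q7   q8   q9 
   q12   q10  q11  q12 
(> = start, * = accepting)

start=q0 accept=q7,q8,q9 q0-a->q1 q0-b->q2 q0-c->q3 q1-a->q4 q1-b->q5 q1-c->q6 q2-a->q7 q2-b->q8 q2-c->q9 q3-a->q10 q3-b->q11 q3-c->q12 q4-a->q4 q4-b->q5 q4-c->q6 q5-a->q7 q5-b->q8 q5-c->q9 q6-a->q10 q6-b->q11 q6-c->q12 q7-a->q4 q7-b->q5 q7-c->q6 q8-a->q7 q8-b->q8 q8-c->q9 q9-a->q10 q9-b->q11 q9-c->q12 q10-a->q4 q10-b->q5 q10-c->q6 q11-a->q7 q11-b->q8 q11-c->q9 q12-a->q10 q12-b->q11 q12-c->q12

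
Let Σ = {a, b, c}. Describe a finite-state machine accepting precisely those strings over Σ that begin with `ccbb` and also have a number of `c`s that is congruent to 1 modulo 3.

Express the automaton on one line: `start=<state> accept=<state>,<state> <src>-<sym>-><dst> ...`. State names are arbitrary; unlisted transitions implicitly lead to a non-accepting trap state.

start=s0 accept=s9 s0-a->s1 s0-b->s1 s0-c->s2 s1-a->s1 s1-b->s1 s1-c->s3 s2-a->s3 s2-b->s3 s2-c->s4 s3-a->s3 s3-b->s3 s3-c->s5 s4-a->s5 s4-b->s6 s4-c->s1 s5-a->s5 s5-b->s5 s5-c->s1 s6-a->s5 s6-b->s7 s6-c->s1 s7-a->s7 s7-b->s7 s7-c->s8 s8-a->s8 s8-b->s8 s8-c->s9 s9-a->s9 s9-b->s9 s9-c->s7

Handle the two conditions separately and then intersect. One (6 states) tracks whether the input so far still matches the prefix `ccbb`; the other (3 states) tracks the count of `c`s modulo 3. Each combined state is a pair, one component from each; accept when both components accept.
With 10 states:
        a   b   c  
>  s0   s1  s1  s2 
   s1   s1  s1  s3 
   s2   s3  s3  s4 
   s3   s3  s3  s5 
   s4   s5  s6  s1 
   s5   s5  s5  s1 
   s6   s5  s7  s1 
   s7   s7  s7  s8 
   s8   s8  s8  s9 
 * s9   s9  s9  s7 
(> = start, * = accepting)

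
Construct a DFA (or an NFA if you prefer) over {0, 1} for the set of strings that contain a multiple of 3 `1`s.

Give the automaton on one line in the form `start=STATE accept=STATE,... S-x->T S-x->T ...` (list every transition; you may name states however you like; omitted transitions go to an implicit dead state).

The only thing that matters is how many `1`s have appeared, reduced mod 3. Use one state per residue: S0 for 0, …, S2 for 2. Reading `1` moves to the next residue; anything else stays put. S0 is accepting.
A 3-state machine:
        0   1  
>* S0   S0  S1 
   S1   S1  S2 
   S2   S2  S0 
(> = start, * = accepting)

start=S0 accept=S0 S0-0->S0 S0-1->S1 S1-0->S1 S1-1->S2 S2-0->S2 S2-1->S0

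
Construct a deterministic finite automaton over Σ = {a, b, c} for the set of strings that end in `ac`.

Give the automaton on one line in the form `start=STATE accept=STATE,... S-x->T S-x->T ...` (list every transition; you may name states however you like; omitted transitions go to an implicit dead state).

Remember how much of `ac` the current input suffix matches. State q0 means no match yet; q1 means the last symbol is `a`; q2 means the last 2 symbols are `ac`. Only q2 accepts. On a mismatch, fall back to the longest proper suffix that is still a prefix of `ac`.
3 states suffice.
        a   b   c  
>  q0   q1  q0  q0 
   q1   q1  q0  q2 
 * q2   q1  q0  q0 
(> = start, * = accepting)

start=q0 accept=q2 q0-a->q1 q0-b->q0 q0-c->q0 q1-a->q1 q1-b->q0 q1-c->q2 q2-a->q1 q2-b->q0 q2-c->q0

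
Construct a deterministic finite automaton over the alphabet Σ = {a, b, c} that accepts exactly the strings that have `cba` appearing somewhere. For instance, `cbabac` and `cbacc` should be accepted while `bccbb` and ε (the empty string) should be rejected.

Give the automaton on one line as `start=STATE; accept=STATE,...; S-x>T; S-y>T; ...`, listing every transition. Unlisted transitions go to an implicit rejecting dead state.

start=q0; accept=q3; q0-a>q0; q0-b>q0; q0-c>q1; q1-a>q0; q1-b>q2; q1-c>q1; q2-a>q3; q2-b>q0; q2-c>q1; q3-a>q3; q3-b>q3; q3-c>q3

States q0..q2 record the length of the longest prefix of `cba` that matches the current input suffix. Reaching q3 means `cba` has been seen, and we stay there forever. Accept from q3.
With 4 states:
        a   b   c  
>  q0   q0  q0  q1 
   q1   q0  q2  q1 
   q2   q3  q0  q1 
 * q3   q3  q3  q3 
(> = start, * = accepting)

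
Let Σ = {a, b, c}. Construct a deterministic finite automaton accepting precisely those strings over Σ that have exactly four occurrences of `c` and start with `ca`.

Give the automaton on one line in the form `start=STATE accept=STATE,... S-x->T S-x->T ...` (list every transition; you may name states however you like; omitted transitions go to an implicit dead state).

Run two small machines in parallel and take their product. One (6 states) tracks the count of `c`s, saturating at 5; the other (4 states) tracks whether the input so far still matches the prefix `ca`. Each combined state is a pair, one component from each; accept when both components accept.
A 13-state machine:
          a    b    c  
>  s0     s1   s1   s2 
   s1     s1   s1   s3 
   s2     s4   s3   s5 
   s3     s3   s3   s5 
   s4     s4   s4   s6 
   s5     s5   s5   s7 
   s6     s6   s6   s8 
   s7     s7   s7   s9 
   s8     s8   s8  s10 
   s9     s9   s9  s11 
 * s10   s10  s10  s12 
   s11   s11  s11  s11 
   s12   s12  s12  s12 
(> = start, * = accepting)

start=s0 accept=s10 s0-a->s1 s0-b->s1 s0-c->s2 s1-a->s1 s1-b->s1 s1-c->s3 s2-a->s4 s2-b->s3 s2-c->s5 s3-a->s3 s3-b->s3 s3-c->s5 s4-a->s4 s4-b->s4 s4-c->s6 s5-a->s5 s5-b->s5 s5-c->s7 s6-a->s6 s6-b->s6 s6-c->s8 s7-a->s7 s7-b->s7 s7-c->s9 s8-a->s8 s8-b->s8 s8-c->s10 s9-a->s9 s9-b->s9 s9-c->s11 s10-a->s10 s10-b->s10 s10-c->s12 s11-a->s11 s11-b->s11 s11-c->s11 s12-a->s12 s12-b->s12 s12-c->s12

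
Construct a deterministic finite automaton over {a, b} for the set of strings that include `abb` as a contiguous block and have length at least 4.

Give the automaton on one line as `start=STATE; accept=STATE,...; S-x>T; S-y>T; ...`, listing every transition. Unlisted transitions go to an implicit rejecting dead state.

start=q0; accept=q7; q0-a>q1; q0-b>q2; q1-a>q3; q1-b>q4; q2-a>q3; q2-b>q2; q3-a>q3; q3-b>q5; q4-a>q3; q4-b>q6; q5-a>q3; q5-b>q7; q6-a>q7; q6-b>q7; q7-a>q7; q7-b>q7

Build one automaton per condition and run them in lockstep. One (4 states) tracks whether and how much of `abb` has been seen; the other (6 states) tracks the input length, saturating at 5. Each combined state is a pair, one component from each; accept when both components accept. Minimizing collapses redundant product states.
An 8-state machine:
        a   b  
>  q0   q1  q2 
   q1   q3  q4 
   q2   q3  q2 
   q3   q3  q5 
   q4   q3  q6 
   q5   q3  q7 
   q6   q7  q7 
 * q7   q7  q7 
(> = start, * = accepting)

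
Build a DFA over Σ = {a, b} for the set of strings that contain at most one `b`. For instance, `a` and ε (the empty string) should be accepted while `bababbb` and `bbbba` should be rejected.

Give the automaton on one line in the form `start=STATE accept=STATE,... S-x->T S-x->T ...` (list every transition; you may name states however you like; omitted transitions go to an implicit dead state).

start=q0 accept=q0,q1 q0-a->q0 q0-b->q1 q1-a->q1 q1-b->q2 q2-a->q2 q2-b->q2

Only the number of `b`s matters, and only up to 2. Make a chain q0 → q1 → q2 advanced by each `b` (with q2 absorbing); every other symbol self-loops. The accepting set is {q0, q1}.
With 3 states:
        a   b  
>* q0   q0  q1 
 * q1   q1  q2 
   q2   q2  q2 
(> = start, * = accepting)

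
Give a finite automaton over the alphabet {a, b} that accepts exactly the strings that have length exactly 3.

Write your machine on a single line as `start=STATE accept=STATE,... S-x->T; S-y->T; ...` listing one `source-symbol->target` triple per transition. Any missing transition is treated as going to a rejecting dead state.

We only need to distinguish lengths 0, 1, …, 3, and '>3'. Chain q0 → q1 → q2 → q3 → q4 on every symbol, with q4 looping. Accepting states: {q3}.
5 states suffice.
        a   b  
>  q0   q1  q1 
   q1   q2  q2 
   q2   q3  q3 
 * q3   q4  q4 
   q4   q4  q4 
(> = start, * = accepting)

start=q0; accept=q3; q0-a->q1; q0-b->q1; q1-a->q2; q1-b->q2; q2-a->q3; q2-b->q3; q3-a->q4; q3-b->q4; q4-a->q4; q4-b->q4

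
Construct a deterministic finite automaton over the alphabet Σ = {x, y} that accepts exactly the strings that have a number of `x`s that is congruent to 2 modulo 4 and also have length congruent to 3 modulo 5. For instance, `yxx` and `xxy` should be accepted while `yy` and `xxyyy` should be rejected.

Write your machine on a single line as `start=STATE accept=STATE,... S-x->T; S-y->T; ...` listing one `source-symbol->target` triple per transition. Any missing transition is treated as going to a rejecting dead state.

Build one automaton per condition and run them in lockstep. One (4 states) tracks the count of `x`s modulo 4; the other (5 states) tracks the input length modulo 5. Each combined state is a pair, one component from each; accept when both components accept.
A 20-state machine:
          x    y  
>  s0     s1   s2 
   s1     s3   s4 
   s2     s4   s5 
   s3     s6   s7 
   s4     s7   s8 
   s5     s8   s9 
   s6    s10  s11 
 * s7    s11  s12 
   s8    s12  s13 
   s9    s13  s10 
   s10   s14   s0 
   s11    s0  s15 
   s12   s15  s16 
   s13   s16  s14 
   s14   s17   s1 
   s15    s2  s18 
   s16   s18  s17 
   s17   s19   s3 
   s18    s5  s19 
   s19    s9   s6 
(> = start, * = accepting)

start=s0; accept=s7; s0-x->s1; s0-y->s2; s1-x->s3; s1-y->s4; s2-x->s4; s2-y->s5; s3-x->s6; s3-y->s7; s4-x->s7; s4-y->s8; s5-x->s8; s5-y->s9; s6-x->s10; s6-y->s11; s7-x->s11; s7-y->s12; s8-x->s12; s8-y->s13; s9-x->s13; s9-y->s10; s10-x->s14; s10-y->s0; s11-x->s0; s11-y->s15; s12-x->s15; s12-y->s16; s13-x->s16; s13-y->s14; s14-x->s17; s14-y->s1; s15-x->s2; s15-y->s18; s16-x->s18; s16-y->s17; s17-x->s19; s17-y->s3; s18-x->s5; s18-y->s19; s19-x->s9; s19-y->s6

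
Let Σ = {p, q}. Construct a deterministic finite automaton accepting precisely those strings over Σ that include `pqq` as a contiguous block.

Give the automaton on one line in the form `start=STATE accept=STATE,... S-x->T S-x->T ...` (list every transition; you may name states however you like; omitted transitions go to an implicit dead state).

Track how much of `pqq` has been matched so far: state s0 is no progress, s3 is the absorbing accept state reached once `pqq` has occurred. Intermediate states record partial matches; on a mismatch, fall back to the longest reusable overlap.
A 4-state machine:
        p   q  
>  s0   s1  s0 
   s1   s1  s2 
   s2   s1  s3 
 * s3   s3  s3 
(> = start, * = accepting)

start=s0 accept=s3 s0-p->s1 s0-q->s0 s1-p->s1 s1-q->s2 s2-p->s1 s2-q->s3 s3-p->s3 s3-q->s3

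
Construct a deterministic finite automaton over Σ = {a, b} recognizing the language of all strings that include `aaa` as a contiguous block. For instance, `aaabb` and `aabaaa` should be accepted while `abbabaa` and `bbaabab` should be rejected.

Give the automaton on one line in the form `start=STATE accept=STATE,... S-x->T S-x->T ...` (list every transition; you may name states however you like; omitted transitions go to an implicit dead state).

Track how much of `aaa` has been matched so far: state s0 is no progress, s3 is the absorbing accept state reached once `aaa` has occurred. Intermediate states record partial matches; on a mismatch, fall back to the longest reusable overlap.
A 4-state machine:
        a   b  
>  s0   s1  s0 
   s1   s2  s0 
   s2   s3  s0 
 * s3   s3  s3 
(> = start, * = accepting)

start=s0 accept=s3 s0-a->s1 s0-b->s0 s1-a->s2 s1-b->s0 s2-a->s3 s2-b->s0 s3-a->s3 s3-b->s3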